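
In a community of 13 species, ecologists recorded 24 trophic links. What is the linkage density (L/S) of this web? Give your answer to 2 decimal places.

L/S = 1.85

There are L = 24 links among S = 13 species.
L/S = 24/13 = 1.8462 ≈ 1.85.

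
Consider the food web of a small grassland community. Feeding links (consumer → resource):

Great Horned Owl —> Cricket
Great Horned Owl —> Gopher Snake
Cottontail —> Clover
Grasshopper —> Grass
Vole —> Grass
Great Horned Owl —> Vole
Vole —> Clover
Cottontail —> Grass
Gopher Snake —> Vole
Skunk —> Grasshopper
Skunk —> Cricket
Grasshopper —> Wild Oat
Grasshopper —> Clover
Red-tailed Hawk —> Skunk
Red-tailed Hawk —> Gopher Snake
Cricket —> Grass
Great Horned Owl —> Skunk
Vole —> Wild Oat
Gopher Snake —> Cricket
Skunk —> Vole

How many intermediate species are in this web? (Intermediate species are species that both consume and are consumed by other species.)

Intermediate species (has both prey and predators): Cricket, Vole, Grasshopper, Skunk, Gopher Snake.
Count: 5.

5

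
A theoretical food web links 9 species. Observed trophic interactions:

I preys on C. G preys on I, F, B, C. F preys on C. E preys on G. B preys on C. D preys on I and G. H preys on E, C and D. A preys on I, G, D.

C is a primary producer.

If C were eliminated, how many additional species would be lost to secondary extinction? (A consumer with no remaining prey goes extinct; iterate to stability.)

Remove C.
Round 1: I (all prey gone), B (all prey gone), F (all prey gone) → extinct.
Round 2: G (all prey gone) → extinct.
Round 3: D (all prey gone), E (all prey gone) → extinct.
Round 4: A (all prey gone), H (all prey gone) → extinct.
No further losses. Total secondary extinctions: 8.

8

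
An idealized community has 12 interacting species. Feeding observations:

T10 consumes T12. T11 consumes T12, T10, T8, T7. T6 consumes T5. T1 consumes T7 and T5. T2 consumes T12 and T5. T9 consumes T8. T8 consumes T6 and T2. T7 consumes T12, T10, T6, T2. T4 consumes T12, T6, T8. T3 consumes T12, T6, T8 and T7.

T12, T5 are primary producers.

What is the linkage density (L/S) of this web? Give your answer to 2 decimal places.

L/S = 2.00

There are L = 24 links among S = 12 species.
L/S = 24/12 = 2.0000 ≈ 2.00.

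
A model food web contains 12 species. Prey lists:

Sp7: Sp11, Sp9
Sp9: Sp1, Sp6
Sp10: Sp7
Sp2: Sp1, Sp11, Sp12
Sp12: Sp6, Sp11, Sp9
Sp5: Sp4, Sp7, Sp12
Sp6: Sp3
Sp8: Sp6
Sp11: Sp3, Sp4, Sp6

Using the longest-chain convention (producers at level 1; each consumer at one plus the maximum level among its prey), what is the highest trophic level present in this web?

Producers (level 1): Sp3, Sp1, Sp4.
Sp3 → Sp6 → Sp11 → Sp12 → Sp2 gives Sp2 level 5.
No species has a prey at level 5, so no species reaches level 6.

5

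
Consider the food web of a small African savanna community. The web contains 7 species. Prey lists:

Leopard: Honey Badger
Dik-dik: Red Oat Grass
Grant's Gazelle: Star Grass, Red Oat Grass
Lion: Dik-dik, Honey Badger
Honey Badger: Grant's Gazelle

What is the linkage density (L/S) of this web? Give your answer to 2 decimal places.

There are L = 7 links among S = 7 species.
L/S = 7/7 = 1.0000 ≈ 1.00.

L/S = 1.00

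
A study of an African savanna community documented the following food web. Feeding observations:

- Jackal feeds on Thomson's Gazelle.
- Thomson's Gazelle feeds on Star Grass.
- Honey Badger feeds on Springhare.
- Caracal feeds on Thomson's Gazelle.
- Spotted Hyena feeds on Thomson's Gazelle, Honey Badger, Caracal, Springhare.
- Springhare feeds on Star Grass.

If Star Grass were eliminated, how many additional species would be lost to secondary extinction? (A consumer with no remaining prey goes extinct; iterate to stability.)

6

Remove Star Grass.
Round 1: Thomson's Gazelle (all prey gone), Springhare (all prey gone) → extinct.
Round 2: Jackal (all prey gone), Honey Badger (all prey gone), Caracal (all prey gone) → extinct.
Round 3: Spotted Hyena (all prey gone) → extinct.
No further losses. Total secondary extinctions: 6.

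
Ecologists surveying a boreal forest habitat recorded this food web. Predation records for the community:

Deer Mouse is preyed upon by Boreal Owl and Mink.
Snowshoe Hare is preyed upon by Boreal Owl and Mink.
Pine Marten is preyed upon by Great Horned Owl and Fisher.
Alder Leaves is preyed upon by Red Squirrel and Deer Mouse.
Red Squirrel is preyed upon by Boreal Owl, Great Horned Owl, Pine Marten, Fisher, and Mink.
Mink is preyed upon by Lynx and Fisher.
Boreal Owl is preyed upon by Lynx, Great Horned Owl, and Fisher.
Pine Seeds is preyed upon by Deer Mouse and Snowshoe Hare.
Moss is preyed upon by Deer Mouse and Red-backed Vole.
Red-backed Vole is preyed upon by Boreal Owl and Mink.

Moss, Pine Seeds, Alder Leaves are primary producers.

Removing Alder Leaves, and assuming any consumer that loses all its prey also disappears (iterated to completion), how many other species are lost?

2

Remove Alder Leaves.
Round 1: Red Squirrel (all prey gone) → extinct.
Round 2: Pine Marten (all prey gone) → extinct.
No further losses. Total secondary extinctions: 2.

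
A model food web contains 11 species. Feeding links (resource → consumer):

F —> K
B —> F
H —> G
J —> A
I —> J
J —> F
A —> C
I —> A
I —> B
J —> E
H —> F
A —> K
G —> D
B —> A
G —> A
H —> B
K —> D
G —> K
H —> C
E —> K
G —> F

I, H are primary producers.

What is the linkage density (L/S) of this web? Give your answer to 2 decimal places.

L/S = 1.91

There are L = 21 links among S = 11 species.
L/S = 21/11 = 1.9091 ≈ 1.91.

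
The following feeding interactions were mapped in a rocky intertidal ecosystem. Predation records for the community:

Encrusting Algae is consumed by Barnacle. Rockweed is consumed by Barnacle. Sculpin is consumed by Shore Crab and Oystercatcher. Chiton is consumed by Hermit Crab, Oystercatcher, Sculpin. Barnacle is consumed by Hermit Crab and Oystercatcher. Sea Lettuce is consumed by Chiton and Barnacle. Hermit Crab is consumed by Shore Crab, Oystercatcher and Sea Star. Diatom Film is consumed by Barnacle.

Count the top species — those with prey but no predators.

3

Top species (has prey, but nothing eats it): Oystercatcher, Sea Star, Shore Crab.
Count: 3.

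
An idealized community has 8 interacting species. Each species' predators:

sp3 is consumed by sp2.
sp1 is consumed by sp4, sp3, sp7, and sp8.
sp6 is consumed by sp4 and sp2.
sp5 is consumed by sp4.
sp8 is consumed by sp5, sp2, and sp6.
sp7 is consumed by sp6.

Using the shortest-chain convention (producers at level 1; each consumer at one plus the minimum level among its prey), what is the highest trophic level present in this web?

Producers (level 1): sp1.
Following each consumer down to its lowest-level prey: sp1 → sp8 → sp2 (levels 1 through 3).
All prey of sp2 (sp8 2, sp3 2, sp6 3) are at level 2 or above, so sp2 is at level 1 + 2 = 3.
Every consumer has at least one prey at level 2 or below, so none exceeds level 3.

3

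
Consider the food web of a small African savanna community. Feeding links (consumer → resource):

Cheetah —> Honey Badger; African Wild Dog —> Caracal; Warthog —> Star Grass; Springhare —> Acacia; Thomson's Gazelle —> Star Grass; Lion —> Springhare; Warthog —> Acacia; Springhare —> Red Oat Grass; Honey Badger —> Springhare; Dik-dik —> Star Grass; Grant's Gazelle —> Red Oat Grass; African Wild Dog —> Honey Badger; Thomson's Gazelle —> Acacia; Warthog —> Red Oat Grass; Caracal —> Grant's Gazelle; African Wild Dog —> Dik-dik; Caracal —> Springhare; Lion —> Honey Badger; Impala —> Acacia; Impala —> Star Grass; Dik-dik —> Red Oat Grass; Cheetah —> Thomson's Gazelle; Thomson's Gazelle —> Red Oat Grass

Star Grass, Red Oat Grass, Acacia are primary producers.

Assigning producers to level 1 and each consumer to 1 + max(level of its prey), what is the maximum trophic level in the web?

Producers (level 1): Star Grass, Red Oat Grass, Acacia.
Red Oat Grass → Springhare → Honey Badger → Cheetah gives Cheetah level 4.
No species has a prey at level 4, so no species reaches level 5.

4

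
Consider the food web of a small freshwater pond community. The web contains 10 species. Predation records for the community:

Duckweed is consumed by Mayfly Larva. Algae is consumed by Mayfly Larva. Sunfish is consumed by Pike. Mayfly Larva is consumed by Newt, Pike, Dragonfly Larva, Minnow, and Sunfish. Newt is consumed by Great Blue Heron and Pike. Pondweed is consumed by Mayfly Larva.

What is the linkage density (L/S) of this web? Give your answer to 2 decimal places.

There are L = 11 links among S = 10 species.
L/S = 11/10 = 1.1000 ≈ 1.10.

L/S = 1.10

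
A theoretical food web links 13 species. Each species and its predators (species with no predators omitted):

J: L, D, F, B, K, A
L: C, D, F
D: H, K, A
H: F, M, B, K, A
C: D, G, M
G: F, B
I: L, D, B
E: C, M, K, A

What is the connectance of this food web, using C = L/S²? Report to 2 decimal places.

The web has S = 13 species and L = 29 feeding links.
C = L / S² = 29 / 169 = 0.1716 ≈ 0.17.

C = 0.17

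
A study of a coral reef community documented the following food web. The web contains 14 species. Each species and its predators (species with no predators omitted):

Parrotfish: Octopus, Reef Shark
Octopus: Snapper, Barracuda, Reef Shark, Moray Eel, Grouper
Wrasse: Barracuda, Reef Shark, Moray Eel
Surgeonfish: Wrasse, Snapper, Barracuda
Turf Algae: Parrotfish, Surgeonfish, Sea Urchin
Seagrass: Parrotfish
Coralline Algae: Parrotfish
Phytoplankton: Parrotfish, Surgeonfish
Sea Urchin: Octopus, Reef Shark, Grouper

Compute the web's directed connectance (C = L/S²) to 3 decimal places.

The web has S = 14 species and L = 23 feeding links.
C = L / S² = 23 / 196 = 0.1173 ≈ 0.117.

C = 0.117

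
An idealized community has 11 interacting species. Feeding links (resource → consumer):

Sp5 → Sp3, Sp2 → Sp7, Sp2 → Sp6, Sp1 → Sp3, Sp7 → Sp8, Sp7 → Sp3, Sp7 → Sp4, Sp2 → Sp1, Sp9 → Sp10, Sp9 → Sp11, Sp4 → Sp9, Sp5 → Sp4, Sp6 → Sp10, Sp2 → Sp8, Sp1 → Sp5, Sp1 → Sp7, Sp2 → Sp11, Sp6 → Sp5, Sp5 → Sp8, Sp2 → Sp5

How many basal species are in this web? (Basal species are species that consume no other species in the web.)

Basal species (no prey listed): Sp2.
Count: 1.

1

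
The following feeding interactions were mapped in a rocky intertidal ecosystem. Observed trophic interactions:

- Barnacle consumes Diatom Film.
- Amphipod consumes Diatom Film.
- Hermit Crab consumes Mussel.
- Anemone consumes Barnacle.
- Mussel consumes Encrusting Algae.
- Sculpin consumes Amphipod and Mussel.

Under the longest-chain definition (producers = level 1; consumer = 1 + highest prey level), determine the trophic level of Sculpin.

Trophic level 3

Encrusting Algae is a producer → level 1.
Mussel eats Encrusting Algae → level 2.
Sculpin eats Mussel (level 2); other prey at levels: Amphipod 2 → level 3.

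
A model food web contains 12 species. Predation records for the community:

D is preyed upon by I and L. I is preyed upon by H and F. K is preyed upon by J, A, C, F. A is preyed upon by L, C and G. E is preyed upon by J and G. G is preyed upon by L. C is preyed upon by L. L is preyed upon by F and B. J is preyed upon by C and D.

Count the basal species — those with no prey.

Basal species (no prey listed): K, E.
Count: 2.

2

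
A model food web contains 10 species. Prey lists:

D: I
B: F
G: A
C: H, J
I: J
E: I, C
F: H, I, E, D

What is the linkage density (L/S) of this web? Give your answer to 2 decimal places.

There are L = 12 links among S = 10 species.
L/S = 12/10 = 1.2000 ≈ 1.20.

L/S = 1.20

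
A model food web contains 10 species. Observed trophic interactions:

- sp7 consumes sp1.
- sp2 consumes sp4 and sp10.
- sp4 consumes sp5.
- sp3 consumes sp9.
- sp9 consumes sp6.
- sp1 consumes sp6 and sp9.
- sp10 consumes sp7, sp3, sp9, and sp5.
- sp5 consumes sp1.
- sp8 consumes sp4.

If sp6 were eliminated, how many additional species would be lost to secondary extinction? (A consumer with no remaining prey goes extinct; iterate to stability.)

Remove sp6.
Round 1: sp9 (all prey gone) → extinct.
Round 2: sp3 (all prey gone), sp1 (all prey gone) → extinct.
Round 3: sp5 (all prey gone), sp7 (all prey gone) → extinct.
Round 4: sp10 (all prey gone), sp4 (all prey gone) → extinct.
Round 5: sp2 (all prey gone), sp8 (all prey gone) → extinct.
No further losses. Total secondary extinctions: 9.

9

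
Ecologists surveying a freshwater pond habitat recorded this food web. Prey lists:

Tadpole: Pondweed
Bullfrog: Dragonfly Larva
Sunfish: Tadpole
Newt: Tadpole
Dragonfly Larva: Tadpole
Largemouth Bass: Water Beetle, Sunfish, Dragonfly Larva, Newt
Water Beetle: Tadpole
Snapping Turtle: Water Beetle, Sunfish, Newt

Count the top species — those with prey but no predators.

Top species (has prey, but nothing eats it): Largemouth Bass, Snapping Turtle, Bullfrog.
Count: 3.

3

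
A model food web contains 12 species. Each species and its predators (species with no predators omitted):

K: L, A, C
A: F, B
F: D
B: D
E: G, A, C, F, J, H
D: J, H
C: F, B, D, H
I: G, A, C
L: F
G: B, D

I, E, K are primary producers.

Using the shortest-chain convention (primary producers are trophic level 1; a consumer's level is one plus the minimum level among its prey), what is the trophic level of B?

I is a producer → level 1.
G eats I → level 2.
B eats G → level 3.
No prey of B is below level 2, so 3 is the minimum.

Trophic level 3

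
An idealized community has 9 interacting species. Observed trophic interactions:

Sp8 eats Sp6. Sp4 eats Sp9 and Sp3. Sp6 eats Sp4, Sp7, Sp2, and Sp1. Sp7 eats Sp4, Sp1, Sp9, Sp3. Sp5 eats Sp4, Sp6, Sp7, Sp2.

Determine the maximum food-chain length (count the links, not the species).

4 links

One longest chain: Sp9 → Sp4 → Sp7 → Sp6 → Sp8.
It has 5 species and 4 links.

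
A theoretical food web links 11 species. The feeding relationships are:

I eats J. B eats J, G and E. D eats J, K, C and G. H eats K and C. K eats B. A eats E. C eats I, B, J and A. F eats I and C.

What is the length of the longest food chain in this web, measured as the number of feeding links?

One longest chain: E → B → C → H.
It has 4 species and 3 links.

3 links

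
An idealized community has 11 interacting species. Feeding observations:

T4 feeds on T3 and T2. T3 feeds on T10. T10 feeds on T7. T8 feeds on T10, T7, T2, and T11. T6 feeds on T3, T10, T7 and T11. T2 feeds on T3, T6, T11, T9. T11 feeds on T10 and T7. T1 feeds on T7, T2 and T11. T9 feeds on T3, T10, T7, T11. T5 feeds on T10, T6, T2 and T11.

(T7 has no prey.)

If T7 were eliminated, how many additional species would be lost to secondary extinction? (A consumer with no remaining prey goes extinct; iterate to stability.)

10

Remove T7.
Round 1: T10 (all prey gone) → extinct.
Round 2: T11 (all prey gone), T3 (all prey gone) → extinct.
Round 3: T6 (all prey gone), T9 (all prey gone) → extinct.
Round 4: T2 (all prey gone) → extinct.
Round 5: T1 (all prey gone), T8 (all prey gone), T5 (all prey gone), T4 (all prey gone) → extinct.
No further losses. Total secondary extinctions: 10.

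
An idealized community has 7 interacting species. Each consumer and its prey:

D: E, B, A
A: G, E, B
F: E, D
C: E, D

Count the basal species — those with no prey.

Basal species (no prey listed): G, E, B.
Count: 3.

3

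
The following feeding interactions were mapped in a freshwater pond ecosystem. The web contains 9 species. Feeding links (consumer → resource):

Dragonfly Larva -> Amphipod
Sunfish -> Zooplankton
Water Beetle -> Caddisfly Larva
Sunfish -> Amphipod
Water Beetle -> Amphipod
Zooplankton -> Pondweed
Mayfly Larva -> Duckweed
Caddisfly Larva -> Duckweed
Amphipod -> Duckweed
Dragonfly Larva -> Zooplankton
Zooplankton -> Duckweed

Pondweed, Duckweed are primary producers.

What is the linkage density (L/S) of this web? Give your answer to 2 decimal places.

L/S = 1.22

There are L = 11 links among S = 9 species.
L/S = 11/9 = 1.2222 ≈ 1.22.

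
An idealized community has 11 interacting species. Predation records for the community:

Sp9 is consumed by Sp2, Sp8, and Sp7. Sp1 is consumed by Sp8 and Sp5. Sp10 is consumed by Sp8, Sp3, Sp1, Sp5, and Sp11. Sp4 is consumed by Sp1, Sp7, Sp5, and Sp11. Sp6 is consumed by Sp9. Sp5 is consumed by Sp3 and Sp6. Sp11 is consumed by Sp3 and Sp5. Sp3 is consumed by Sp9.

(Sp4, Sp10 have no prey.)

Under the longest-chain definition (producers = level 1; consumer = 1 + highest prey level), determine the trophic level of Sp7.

Sp4 is a producer → level 1.
Sp11 eats Sp4 (level 1); other prey at levels: Sp10 1 → level 2.
Sp5 eats Sp11 (level 2); other prey at levels: Sp4 1, Sp10 1, Sp1 2 → level 3.
Sp6 eats Sp5 → level 4.
Sp9 eats Sp6 (level 4); other prey at levels: Sp3 4 → level 5.
Sp7 eats Sp9 (level 5); other prey at levels: Sp4 1 → level 6.

Trophic level 6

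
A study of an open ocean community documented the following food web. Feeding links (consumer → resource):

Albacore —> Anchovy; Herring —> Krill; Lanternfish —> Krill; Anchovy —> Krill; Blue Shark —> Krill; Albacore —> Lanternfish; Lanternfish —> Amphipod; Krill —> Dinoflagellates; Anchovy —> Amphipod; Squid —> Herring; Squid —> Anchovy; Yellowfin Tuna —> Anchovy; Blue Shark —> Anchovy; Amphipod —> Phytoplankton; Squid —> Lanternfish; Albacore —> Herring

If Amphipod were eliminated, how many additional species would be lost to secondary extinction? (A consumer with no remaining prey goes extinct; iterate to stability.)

0

Remove Amphipod.
Every predator of it retains at least one other prey: Lanternfish still has Krill; Anchovy still has Krill.
No consumer loses all prey, so no secondary extinctions occur.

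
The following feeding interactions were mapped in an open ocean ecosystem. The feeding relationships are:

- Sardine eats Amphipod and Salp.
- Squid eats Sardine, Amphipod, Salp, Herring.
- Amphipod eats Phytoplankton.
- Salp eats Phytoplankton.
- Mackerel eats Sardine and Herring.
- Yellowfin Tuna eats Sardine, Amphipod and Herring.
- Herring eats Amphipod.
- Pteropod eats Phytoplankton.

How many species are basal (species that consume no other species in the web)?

Basal species (no prey listed): Phytoplankton.
Count: 1.

1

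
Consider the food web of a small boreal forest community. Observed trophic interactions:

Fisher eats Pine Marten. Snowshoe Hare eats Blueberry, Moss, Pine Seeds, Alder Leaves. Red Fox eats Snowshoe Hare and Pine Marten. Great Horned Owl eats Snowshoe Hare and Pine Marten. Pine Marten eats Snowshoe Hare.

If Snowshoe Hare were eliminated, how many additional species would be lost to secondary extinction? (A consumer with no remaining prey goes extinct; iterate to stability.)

4

Remove Snowshoe Hare.
Round 1: Pine Marten (all prey gone) → extinct.
Round 2: Great Horned Owl (all prey gone), Red Fox (all prey gone), Fisher (all prey gone) → extinct.
No further losses. Total secondary extinctions: 4.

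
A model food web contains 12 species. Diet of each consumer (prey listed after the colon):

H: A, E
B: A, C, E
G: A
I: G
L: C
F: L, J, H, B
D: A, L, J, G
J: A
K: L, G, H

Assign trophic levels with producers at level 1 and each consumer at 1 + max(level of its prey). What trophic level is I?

A is a producer → level 1.
G eats A → level 2.
I eats G → level 3.

Trophic level 3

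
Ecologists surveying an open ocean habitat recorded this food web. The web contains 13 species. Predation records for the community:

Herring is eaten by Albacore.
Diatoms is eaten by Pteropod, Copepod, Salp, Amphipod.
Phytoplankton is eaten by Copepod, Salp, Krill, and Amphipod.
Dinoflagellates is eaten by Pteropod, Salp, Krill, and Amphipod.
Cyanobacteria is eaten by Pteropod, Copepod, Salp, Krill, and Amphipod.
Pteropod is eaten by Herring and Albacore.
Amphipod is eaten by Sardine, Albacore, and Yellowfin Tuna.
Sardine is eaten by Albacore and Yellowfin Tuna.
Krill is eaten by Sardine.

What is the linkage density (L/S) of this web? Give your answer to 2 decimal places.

There are L = 26 links among S = 13 species.
L/S = 26/13 = 2.0000 ≈ 2.00.

L/S = 2.00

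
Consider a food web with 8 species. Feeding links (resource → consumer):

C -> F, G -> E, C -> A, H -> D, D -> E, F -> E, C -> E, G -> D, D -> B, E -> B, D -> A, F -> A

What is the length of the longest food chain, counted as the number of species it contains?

One longest chain: H → D → E → B.
It has 4 species and 3 links.

4 species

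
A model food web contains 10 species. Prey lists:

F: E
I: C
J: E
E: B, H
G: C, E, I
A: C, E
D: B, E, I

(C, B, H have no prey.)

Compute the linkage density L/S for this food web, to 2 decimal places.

L/S = 1.30

There are L = 13 links among S = 10 species.
L/S = 13/10 = 1.3000 ≈ 1.30.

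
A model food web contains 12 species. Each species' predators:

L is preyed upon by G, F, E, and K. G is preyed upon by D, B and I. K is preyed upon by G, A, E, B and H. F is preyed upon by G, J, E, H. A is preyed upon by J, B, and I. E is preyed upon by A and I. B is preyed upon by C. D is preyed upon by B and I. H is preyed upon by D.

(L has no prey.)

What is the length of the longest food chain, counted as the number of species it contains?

6 species

One longest chain: L → F → H → D → B → C.
It has 6 species and 5 links.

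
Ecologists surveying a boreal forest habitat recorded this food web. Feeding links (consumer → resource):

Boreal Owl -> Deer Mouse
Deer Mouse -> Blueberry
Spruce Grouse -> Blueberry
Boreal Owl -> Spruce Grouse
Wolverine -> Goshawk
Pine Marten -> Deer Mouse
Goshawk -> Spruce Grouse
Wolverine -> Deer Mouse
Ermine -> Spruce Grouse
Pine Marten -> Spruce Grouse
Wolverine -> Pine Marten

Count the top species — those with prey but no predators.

Top species (has prey, but nothing eats it): Ermine, Boreal Owl, Wolverine.
Count: 3.

3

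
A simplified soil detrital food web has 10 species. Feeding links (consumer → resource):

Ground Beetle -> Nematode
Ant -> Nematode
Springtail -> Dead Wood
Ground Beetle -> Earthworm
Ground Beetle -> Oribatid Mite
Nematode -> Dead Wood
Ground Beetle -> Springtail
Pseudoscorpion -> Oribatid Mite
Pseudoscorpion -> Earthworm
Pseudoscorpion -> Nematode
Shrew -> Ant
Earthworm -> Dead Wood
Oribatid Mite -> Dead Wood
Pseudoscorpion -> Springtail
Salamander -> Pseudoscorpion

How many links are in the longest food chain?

One longest chain: Dead Wood → Nematode → Pseudoscorpion → Salamander.
It has 4 species and 3 links.

3 links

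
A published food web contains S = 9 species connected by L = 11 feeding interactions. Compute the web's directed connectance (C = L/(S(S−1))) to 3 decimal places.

The web has S = 9 species and L = 11 feeding links.
C = L / (S(S−1)) = 11 / 72 = 0.1528 ≈ 0.153.

C = 0.153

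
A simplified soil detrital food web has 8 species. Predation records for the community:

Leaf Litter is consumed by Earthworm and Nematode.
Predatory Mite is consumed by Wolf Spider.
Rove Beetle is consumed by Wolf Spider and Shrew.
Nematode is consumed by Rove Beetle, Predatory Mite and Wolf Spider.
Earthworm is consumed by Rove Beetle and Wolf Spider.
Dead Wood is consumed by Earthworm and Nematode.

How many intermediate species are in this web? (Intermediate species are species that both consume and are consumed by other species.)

4

Intermediate species (has both prey and predators): Earthworm, Nematode, Predatory Mite, Rove Beetle.
Count: 4.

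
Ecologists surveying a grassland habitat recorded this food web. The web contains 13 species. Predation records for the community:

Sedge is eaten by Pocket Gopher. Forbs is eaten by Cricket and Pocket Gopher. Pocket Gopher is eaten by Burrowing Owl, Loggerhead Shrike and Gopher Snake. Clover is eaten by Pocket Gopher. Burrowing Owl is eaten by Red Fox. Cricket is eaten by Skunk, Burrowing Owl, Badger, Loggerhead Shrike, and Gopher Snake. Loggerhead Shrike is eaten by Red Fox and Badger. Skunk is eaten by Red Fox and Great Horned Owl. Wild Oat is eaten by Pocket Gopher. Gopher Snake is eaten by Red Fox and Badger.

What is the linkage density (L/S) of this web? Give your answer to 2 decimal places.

L/S = 1.54

There are L = 20 links among S = 13 species.
L/S = 20/13 = 1.5385 ≈ 1.54.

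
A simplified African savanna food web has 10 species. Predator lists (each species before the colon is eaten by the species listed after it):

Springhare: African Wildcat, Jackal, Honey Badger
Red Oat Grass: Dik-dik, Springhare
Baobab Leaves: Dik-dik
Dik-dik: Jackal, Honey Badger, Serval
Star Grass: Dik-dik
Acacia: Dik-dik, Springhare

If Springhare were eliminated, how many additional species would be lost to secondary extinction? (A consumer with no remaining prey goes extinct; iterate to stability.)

1

Remove Springhare.
Round 1: African Wildcat (all prey gone) → extinct.
No further losses. Total secondary extinctions: 1.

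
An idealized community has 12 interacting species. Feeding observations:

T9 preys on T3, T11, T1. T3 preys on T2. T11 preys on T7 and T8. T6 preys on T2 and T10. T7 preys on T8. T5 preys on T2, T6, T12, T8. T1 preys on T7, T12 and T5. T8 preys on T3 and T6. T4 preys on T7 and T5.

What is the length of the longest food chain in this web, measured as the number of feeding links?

5 links

One longest chain: T2 → T6 → T8 → T7 → T11 → T9.
It has 6 species and 5 links.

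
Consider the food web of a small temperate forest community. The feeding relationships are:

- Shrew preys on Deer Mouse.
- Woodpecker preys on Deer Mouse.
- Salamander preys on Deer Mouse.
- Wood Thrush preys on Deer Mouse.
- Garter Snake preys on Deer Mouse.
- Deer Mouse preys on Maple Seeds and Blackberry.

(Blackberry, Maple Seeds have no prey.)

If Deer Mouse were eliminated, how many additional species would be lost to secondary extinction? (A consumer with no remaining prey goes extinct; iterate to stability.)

Remove Deer Mouse.
Round 1: Shrew (all prey gone), Garter Snake (all prey gone), Woodpecker (all prey gone), Salamander (all prey gone), Wood Thrush (all prey gone) → extinct.
No further losses. Total secondary extinctions: 5.

5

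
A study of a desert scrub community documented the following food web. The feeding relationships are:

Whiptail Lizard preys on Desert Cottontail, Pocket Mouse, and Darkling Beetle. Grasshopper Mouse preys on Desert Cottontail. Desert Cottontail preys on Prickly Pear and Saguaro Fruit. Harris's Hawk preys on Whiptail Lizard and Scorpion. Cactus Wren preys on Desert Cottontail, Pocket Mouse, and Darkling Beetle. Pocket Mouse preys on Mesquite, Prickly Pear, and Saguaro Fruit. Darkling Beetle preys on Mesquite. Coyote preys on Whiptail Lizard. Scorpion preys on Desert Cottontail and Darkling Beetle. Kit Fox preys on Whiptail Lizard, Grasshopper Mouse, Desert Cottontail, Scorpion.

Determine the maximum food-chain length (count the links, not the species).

One longest chain: Saguaro Fruit → Pocket Mouse → Whiptail Lizard → Coyote.
It has 4 species and 3 links.

3 links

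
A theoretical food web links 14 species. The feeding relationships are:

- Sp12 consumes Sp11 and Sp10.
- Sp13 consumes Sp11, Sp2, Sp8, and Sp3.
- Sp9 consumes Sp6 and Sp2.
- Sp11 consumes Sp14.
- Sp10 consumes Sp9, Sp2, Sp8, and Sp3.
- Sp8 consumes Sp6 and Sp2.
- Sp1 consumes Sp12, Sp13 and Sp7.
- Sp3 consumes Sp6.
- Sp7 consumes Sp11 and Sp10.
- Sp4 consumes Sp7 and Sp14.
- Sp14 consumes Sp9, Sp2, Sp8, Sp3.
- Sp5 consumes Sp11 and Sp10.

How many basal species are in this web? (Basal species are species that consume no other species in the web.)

2

Basal species (no prey listed): Sp6, Sp2.
Count: 2.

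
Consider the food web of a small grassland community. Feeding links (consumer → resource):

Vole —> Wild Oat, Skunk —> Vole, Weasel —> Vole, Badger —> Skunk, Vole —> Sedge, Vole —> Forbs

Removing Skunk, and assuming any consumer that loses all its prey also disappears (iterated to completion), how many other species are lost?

Remove Skunk.
Round 1: Badger (all prey gone) → extinct.
No further losses. Total secondary extinctions: 1.

1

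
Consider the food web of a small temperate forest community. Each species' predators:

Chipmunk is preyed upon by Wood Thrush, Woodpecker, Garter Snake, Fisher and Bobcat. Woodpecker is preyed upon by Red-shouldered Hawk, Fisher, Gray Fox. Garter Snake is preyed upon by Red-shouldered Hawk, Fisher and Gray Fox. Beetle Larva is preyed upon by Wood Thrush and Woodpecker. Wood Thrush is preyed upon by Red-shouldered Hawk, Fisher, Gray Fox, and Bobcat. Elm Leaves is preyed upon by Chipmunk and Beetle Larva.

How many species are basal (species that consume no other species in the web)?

1

Basal species (no prey listed): Elm Leaves.
Count: 1.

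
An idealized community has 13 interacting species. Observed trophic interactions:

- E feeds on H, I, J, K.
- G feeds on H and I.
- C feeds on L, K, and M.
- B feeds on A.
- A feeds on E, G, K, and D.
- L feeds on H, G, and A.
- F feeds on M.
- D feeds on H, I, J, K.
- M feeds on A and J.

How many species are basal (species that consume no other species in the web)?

Basal species (no prey listed): I, J, K, H.
Count: 4.

4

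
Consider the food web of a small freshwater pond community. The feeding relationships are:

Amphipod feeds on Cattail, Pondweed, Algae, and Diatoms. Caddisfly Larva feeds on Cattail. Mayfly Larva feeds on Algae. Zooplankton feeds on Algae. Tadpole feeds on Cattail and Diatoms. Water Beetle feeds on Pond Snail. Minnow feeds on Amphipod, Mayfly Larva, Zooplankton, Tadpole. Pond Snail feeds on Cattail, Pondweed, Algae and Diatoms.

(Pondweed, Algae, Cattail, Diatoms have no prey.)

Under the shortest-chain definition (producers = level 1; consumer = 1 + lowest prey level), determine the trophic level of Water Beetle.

Trophic level 3

Pondweed is a producer → level 1.
Pond Snail eats Pondweed → level 2.
Water Beetle eats Pond Snail → level 3.
No prey of Water Beetle is below level 2, so 3 is the minimum.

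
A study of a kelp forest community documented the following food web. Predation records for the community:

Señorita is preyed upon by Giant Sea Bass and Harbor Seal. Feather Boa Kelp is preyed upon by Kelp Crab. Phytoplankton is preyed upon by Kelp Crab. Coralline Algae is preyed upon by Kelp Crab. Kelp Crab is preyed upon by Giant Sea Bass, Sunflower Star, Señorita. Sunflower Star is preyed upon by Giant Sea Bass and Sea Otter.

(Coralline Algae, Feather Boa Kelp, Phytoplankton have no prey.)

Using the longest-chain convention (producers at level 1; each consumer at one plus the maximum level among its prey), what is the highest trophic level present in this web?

4

Producers (level 1): Coralline Algae, Feather Boa Kelp, Phytoplankton.
Coralline Algae → Kelp Crab → Sunflower Star → Sea Otter gives Sea Otter level 4.
No species has a prey at level 4, so no species reaches level 5.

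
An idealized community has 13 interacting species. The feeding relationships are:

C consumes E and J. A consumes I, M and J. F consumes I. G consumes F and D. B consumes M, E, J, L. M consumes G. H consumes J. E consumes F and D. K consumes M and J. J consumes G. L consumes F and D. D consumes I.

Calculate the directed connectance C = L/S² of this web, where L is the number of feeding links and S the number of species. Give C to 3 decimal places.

The web has S = 13 species and L = 22 feeding links.
C = L / S² = 22 / 169 = 0.1302 ≈ 0.130.

C = 0.130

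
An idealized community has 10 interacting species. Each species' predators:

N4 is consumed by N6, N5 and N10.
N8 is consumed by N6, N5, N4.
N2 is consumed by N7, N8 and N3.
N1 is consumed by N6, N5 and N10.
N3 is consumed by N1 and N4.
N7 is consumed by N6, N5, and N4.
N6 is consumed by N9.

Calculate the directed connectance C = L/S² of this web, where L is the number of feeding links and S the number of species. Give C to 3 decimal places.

The web has S = 10 species and L = 18 feeding links.
C = L / S² = 18 / 100 = 0.1800 ≈ 0.180.

C = 0.180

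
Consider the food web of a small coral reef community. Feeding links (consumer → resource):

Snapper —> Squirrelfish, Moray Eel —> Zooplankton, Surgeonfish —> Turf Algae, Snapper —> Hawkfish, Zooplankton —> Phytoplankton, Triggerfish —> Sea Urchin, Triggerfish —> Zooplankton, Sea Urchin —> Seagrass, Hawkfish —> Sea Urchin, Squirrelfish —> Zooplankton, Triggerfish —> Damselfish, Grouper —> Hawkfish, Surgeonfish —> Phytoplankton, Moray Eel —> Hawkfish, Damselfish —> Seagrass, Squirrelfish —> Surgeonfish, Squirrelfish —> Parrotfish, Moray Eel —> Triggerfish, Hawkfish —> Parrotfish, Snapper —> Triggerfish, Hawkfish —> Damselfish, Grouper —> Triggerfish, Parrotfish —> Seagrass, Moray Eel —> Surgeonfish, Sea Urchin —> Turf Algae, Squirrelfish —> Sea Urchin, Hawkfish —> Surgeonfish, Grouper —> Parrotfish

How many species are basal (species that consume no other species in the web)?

3

Basal species (no prey listed): Turf Algae, Phytoplankton, Seagrass.
Count: 3.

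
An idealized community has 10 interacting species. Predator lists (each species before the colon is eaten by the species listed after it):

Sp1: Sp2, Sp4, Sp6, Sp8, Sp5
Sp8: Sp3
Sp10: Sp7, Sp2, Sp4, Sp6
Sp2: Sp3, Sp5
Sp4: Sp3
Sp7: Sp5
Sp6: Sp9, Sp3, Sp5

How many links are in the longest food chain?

One longest chain: Sp10 → Sp6 → Sp9.
It has 3 species and 2 links.

2 links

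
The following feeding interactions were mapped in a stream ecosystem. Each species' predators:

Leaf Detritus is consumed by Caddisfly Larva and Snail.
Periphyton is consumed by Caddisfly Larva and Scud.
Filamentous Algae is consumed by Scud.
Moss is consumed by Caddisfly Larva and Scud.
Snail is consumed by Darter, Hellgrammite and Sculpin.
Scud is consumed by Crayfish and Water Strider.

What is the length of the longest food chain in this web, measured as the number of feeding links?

2 links

One longest chain: Periphyton → Scud → Water Strider.
It has 3 species and 2 links.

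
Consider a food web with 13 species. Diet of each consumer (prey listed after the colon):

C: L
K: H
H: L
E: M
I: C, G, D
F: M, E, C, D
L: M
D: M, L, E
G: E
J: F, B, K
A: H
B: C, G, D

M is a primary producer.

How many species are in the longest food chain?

5 species

One longest chain: M → L → C → B → J.
It has 5 species and 4 links.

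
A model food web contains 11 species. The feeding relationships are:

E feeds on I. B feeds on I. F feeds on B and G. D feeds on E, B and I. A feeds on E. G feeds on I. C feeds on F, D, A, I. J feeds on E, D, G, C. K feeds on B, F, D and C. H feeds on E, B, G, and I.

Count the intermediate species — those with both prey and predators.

Intermediate species (has both prey and predators): B, G, E, D, F, A, C.
Count: 7.

7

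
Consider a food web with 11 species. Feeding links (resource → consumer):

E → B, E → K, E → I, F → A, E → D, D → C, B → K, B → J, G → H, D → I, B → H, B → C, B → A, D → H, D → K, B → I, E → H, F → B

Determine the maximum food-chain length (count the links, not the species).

One longest chain: E → D → K.
It has 3 species and 2 links.

2 links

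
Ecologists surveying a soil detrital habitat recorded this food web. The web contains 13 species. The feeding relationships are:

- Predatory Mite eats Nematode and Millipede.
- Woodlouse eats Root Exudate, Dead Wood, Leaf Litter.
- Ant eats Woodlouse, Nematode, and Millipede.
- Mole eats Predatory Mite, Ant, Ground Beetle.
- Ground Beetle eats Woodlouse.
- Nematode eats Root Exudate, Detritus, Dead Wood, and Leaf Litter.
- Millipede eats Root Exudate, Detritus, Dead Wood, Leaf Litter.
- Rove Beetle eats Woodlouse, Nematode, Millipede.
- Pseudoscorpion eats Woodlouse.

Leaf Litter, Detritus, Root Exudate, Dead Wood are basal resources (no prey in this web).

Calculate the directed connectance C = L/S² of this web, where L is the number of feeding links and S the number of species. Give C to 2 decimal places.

The web has S = 13 species and L = 24 feeding links.
C = L / S² = 24 / 169 = 0.1420 ≈ 0.14.

C = 0.14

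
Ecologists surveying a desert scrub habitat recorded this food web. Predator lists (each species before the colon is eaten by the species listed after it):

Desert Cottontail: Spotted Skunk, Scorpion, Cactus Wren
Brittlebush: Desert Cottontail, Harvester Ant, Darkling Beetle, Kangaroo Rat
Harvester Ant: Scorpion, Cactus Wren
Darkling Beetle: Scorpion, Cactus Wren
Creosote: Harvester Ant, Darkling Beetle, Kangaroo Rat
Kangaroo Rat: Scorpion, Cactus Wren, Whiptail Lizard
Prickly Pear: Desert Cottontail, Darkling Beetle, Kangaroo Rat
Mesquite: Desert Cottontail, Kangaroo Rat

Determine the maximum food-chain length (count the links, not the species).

One longest chain: Brittlebush → Desert Cottontail → Spotted Skunk.
It has 3 species and 2 links.

2 links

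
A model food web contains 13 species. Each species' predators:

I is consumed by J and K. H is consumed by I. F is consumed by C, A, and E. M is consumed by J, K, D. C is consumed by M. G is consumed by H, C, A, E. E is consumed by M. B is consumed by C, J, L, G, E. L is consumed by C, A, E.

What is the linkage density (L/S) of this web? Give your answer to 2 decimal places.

There are L = 23 links among S = 13 species.
L/S = 23/13 = 1.7692 ≈ 1.77.

L/S = 1.77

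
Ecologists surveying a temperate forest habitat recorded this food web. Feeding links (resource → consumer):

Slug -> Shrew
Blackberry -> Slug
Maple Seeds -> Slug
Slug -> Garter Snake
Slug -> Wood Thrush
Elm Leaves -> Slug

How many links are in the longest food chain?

2 links

One longest chain: Blackberry → Slug → Shrew.
It has 3 species and 2 links.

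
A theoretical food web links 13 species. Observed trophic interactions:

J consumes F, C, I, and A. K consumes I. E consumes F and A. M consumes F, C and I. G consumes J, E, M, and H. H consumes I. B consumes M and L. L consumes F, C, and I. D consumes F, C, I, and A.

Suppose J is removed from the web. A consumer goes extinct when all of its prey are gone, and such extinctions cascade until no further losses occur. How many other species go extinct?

Remove J.
Every predator of it retains at least one other prey: G still has E, H, M.
No consumer loses all prey, so no secondary extinctions occur.

0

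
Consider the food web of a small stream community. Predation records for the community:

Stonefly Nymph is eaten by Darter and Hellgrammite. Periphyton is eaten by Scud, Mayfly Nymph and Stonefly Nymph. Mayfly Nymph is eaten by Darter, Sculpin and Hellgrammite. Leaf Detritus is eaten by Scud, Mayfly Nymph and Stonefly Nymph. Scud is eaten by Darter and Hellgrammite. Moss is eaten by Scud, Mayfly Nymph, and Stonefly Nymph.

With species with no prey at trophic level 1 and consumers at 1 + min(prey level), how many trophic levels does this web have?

3

Basal resources (level 1): Moss, Leaf Detritus, Periphyton.
Following each consumer down to its lowest-level prey: Moss → Mayfly Nymph → Sculpin (levels 1 through 3).
All prey of Sculpin (Mayfly Nymph 2) are at level 2 or above, so Sculpin is at level 1 + 2 = 3.
Every consumer has at least one prey at level 2 or below, so none exceeds level 3.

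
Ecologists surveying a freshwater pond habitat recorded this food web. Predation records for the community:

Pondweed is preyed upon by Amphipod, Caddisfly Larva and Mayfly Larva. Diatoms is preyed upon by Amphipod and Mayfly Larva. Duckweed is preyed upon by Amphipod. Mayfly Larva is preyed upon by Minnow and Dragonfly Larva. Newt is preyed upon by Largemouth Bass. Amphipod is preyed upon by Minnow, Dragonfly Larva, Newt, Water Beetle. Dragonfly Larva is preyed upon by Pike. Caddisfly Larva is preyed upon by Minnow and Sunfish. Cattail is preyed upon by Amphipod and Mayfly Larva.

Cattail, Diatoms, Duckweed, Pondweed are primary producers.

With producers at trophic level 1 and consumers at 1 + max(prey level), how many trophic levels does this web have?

Producers (level 1): Cattail, Diatoms, Duckweed, Pondweed.
Cattail → Mayfly Larva → Dragonfly Larva → Pike gives Pike level 4.
No species has a prey at level 4, so no species reaches level 5.

4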